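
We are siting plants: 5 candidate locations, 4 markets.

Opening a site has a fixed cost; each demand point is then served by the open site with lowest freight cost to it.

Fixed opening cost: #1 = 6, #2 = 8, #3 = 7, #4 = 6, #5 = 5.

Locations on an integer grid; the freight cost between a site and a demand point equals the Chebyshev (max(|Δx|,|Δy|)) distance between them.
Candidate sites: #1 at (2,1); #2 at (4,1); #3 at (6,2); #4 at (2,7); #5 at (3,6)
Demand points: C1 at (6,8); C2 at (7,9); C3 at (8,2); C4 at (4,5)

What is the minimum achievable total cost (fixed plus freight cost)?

18

Open {#5}: assign each demand point to its cheapest open site.
  C1→#5 3, C2→#5 4, C3→#5 5, C4→#5 1
  freight cost 13, fixed 5 → total 18.
Compare {#3, #5}: freight cost 10 + fixed 12 = 22.
Compare {#4}: freight cost 17 + fixed 6 = 23.
Compare {#1, #5}: freight cost 13 + fixed 11 = 24.
All other subsets cost ≥ 22. Minimum total cost: 18.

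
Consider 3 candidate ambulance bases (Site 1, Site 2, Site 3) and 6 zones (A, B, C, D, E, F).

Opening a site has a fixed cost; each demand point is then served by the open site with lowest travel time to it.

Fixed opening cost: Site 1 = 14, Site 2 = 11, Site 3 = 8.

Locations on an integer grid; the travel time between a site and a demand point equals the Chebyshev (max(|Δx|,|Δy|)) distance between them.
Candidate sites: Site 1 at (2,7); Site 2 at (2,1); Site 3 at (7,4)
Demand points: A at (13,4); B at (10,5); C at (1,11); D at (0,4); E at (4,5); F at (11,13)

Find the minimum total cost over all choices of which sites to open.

43

Open {Site 3}: assign each demand point to its cheapest open site.
  A→Site 3 6, B→Site 3 3, C→Site 3 7, D→Site 3 7, E→Site 3 3, F→Site 3 9
  travel time 35, fixed 8 → total 43.
Compare {Site 1, Site 3}: travel time 27 + fixed 22 = 49.
Compare {Site 2, Site 3}: travel time 31 + fixed 19 = 50.
Compare {Site 1}: travel time 37 + fixed 14 = 51.
All other subsets cost ≥ 49. Minimum total cost: 43.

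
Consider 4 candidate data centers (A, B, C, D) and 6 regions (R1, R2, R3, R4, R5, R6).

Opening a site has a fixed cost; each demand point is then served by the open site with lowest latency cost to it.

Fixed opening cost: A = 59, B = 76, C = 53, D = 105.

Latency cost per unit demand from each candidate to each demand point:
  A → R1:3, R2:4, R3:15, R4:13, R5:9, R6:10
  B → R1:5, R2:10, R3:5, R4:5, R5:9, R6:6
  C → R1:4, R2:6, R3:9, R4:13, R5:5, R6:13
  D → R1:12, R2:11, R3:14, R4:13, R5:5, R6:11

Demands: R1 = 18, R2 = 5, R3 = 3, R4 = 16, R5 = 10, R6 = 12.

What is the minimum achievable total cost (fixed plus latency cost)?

448

Open {B, C}: assign each demand point to its cheapest open site.
  R1→C 18×4=72, R2→C 5×6=30, R3→B 3×5=15, R4→B 16×5=80, R5→C 10×5=50, R6→B 12×6=72
  latency cost 319, fixed 129 → total 448.
Compare {A, B}: latency cost 331 + fixed 135 = 466.
Compare {B}: latency cost 397 + fixed 76 = 473.
Compare {A, B, C}: latency cost 291 + fixed 188 = 479.
All other subsets cost ≥ 466. Minimum total cost: 448.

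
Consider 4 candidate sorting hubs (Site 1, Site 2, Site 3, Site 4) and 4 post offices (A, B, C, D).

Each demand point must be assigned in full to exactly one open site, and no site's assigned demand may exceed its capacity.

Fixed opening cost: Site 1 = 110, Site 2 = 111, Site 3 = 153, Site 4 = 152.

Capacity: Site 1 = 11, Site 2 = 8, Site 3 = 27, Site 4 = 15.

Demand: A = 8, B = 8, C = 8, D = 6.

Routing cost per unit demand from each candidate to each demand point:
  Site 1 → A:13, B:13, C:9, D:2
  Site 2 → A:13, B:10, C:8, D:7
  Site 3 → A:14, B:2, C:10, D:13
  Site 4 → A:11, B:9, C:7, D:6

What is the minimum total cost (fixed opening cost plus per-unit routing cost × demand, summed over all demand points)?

Open {Site 1, Site 3}; cheapest assignment that respects the capacities:
  Site 1 (cap 11, load 6): D — cost 6×2 = 12
  Site 3 (cap 27, load 24): A, B, C — cost 8×14 + 8×2 + 8×10 = 208
  Shipping 220, fixed 263 → total 483.
  Any other capacity-feasible assignment to {Site 1, Site 3} ships for at least 220.
Compare {Site 2, Site 3}: its best feasible assignment gives total 514.
Compare {Site 3, Site 4}: its best feasible assignment gives total 525.
Every other set of open sites that can feasibly serve all demand totals ≥ 514 even under its best assignment. Minimum: 483.

483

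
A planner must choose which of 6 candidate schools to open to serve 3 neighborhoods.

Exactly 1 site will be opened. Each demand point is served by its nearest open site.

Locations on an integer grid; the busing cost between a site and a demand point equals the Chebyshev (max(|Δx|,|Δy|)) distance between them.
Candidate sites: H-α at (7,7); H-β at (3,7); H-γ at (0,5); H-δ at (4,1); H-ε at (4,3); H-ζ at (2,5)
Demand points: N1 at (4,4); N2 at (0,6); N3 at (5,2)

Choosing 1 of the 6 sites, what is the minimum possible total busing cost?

Open {H-ε}.
  N1→H-ε 1, N2→H-ε 4, N3→H-ε 1  ⇒ total 6.
Compare {H-ζ}: total 7.
Compare {H-δ}: total 9.
No size-1 selection does better; minimum is 6.

6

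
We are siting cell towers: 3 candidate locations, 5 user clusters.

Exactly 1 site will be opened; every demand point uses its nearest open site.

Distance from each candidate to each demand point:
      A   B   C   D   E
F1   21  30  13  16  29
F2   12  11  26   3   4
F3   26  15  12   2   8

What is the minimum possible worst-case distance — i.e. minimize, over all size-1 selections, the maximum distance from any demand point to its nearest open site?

26

Open {F2}.
  Farthest demand point is C at distance 26 (to F2); all others are ≤ 26.
With {F3} the worst case is 26.
With {F1} the worst case is 30.
No size-1 selection achieves below 26.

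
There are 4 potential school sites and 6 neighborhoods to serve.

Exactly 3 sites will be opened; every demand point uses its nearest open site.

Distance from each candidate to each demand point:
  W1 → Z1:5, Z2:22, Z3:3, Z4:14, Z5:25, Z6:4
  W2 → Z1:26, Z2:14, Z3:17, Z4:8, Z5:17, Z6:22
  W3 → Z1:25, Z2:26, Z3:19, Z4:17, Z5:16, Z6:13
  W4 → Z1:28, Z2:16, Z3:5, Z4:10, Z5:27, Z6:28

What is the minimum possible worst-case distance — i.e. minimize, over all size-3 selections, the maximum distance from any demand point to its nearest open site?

16

Open {W1, W2, W3}.
  Farthest demand point is Z5 at distance 16 (to W3); all others are ≤ 16.
With {W1, W3, W4} the worst case is 16.
With {W1, W2, W4} the worst case is 17.
No size-3 selection achieves below 16.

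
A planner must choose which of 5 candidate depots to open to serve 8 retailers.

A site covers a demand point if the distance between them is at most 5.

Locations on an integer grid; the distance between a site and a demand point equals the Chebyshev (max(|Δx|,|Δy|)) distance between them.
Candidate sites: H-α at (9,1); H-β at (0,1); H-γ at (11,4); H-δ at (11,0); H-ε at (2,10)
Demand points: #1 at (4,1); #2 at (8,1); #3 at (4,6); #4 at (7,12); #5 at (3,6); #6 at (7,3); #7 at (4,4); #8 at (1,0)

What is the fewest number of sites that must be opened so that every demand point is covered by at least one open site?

Coverage sets (demand points within 5 of each site):
  H-α: {#1, #2, #3, #6, #7}
  H-β: {#1, #3, #5, #7, #8}
  H-γ: {#2, #6}
  H-δ: {#2, #6}
  H-ε: {#3, #4, #5}
No 2 sites suffice: every size-2 union leaves at least one demand point uncovered.
But {H-α, H-β, H-ε} covers everything, so the minimum is 3.

3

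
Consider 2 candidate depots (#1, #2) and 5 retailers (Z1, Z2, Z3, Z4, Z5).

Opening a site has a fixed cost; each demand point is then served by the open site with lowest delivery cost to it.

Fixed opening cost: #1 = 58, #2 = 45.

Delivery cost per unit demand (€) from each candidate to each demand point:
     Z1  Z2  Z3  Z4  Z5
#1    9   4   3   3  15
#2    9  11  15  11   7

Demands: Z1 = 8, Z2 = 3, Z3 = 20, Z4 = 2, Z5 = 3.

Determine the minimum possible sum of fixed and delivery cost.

253

Open {#1}: assign each demand point to its cheapest open site.
  Z1→#1 8×9=72, Z2→#1 3×4=12, Z3→#1 20×3=60, Z4→#1 2×3=6, Z5→#1 3×15=45
  delivery cost 195, fixed 58 → total 253.
Compare {#1, #2}: delivery cost 171 + fixed 103 = 274.
Compare {#2}: delivery cost 448 + fixed 45 = 493.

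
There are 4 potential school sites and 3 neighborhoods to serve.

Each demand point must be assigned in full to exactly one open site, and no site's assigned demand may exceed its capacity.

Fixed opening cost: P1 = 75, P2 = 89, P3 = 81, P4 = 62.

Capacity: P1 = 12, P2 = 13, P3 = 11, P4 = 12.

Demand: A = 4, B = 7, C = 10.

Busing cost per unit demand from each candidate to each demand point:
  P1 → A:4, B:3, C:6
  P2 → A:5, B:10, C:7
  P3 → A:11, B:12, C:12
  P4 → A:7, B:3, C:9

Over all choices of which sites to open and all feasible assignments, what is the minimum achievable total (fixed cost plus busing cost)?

246

Open {P1, P4}; cheapest assignment that respects the capacities:
  P1 (cap 12, load 10): C — cost 10×6 = 60
  P4 (cap 12, load 11): A, B — cost 4×7 + 7×3 = 49
  Shipping 109, fixed 137 → total 246.
  Any other capacity-feasible assignment to {P1, P4} ships for at least 109.
Compare {P2, P4}: its best feasible assignment gives total 270.
Compare {P1, P2}: its best feasible assignment gives total 271.
Every other set of open sites that can feasibly serve all demand totals ≥ 270 even under its best assignment. Minimum: 246.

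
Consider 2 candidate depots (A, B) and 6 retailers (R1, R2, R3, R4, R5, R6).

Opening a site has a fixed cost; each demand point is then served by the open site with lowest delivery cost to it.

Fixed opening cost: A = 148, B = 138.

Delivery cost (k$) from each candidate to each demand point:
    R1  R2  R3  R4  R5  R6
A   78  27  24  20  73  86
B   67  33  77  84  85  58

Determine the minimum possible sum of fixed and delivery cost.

456

Open {A}: assign each demand point to its cheapest open site.
  R1→A 78, R2→A 27, R3→A 24, R4→A 20, R5→A 73, R6→A 86
  delivery cost 308, fixed 148 → total 456.
Compare {B}: delivery cost 404 + fixed 138 = 542.
Compare {A, B}: delivery cost 269 + fixed 286 = 555.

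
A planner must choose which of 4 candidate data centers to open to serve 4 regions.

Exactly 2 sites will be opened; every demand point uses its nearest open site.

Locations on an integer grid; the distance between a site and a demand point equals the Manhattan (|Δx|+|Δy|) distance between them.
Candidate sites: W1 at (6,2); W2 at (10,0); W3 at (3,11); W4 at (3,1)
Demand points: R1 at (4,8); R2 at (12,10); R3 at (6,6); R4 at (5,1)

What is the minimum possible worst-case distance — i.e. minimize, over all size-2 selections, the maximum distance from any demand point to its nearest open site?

Open {W1, W3}.
  Farthest demand point is R2 at distance 10 (to W3); all others are ≤ 10.
With {W2, W3} the worst case is 10.
With {W3, W4} the worst case is 10.
No size-2 selection achieves below 10.

10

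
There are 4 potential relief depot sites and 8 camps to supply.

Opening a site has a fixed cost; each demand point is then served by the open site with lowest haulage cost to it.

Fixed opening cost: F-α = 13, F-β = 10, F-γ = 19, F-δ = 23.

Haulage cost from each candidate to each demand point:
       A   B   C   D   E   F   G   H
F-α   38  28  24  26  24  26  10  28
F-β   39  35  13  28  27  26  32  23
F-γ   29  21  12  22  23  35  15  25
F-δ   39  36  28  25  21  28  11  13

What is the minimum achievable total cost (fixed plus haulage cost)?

Open {F-γ, F-δ}: assign each demand point to its cheapest open site.
  A→F-γ 29, B→F-γ 21, C→F-γ 12, D→F-γ 22, E→F-δ 21, F→F-δ 28, G→F-δ 11, H→F-δ 13
  haulage cost 157, fixed 42 → total 199.
Compare {F-α, F-γ}: haulage cost 168 + fixed 32 = 200.
Compare {F-β, F-γ}: haulage cost 171 + fixed 29 = 200.
Compare {F-γ}: haulage cost 182 + fixed 19 = 201.
All other subsets cost ≥ 200. Minimum total cost: 199.

199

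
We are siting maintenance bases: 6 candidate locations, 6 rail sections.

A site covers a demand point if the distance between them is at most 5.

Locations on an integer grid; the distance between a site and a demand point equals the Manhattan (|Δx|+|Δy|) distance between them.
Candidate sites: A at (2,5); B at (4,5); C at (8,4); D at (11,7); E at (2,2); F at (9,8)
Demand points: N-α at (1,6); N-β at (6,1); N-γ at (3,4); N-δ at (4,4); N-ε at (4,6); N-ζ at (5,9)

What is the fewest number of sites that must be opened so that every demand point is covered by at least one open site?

2

Coverage sets (demand points within 5 of each site):
  A: {N-α, N-γ, N-δ, N-ε}
  B: {N-α, N-γ, N-δ, N-ε, N-ζ}
  C: {N-β, N-γ, N-δ}
  D: {}
  E: {N-α, N-β, N-γ, N-δ}
  F: {N-ζ}
No single site covers all 6 demand points.
But {B, C} covers everything, so the minimum is 2.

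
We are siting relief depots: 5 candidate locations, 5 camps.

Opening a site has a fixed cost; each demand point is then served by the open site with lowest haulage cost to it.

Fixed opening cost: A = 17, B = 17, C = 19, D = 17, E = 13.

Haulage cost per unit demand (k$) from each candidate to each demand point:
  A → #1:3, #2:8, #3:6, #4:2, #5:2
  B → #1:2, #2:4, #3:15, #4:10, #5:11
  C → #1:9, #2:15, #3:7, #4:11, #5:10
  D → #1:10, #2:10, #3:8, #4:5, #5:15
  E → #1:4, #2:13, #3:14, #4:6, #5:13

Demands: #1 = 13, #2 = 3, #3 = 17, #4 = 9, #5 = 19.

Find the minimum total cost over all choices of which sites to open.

230

Open {A, B}: assign each demand point to its cheapest open site.
  #1→B 13×2=26, #2→B 3×4=12, #3→A 17×6=102, #4→A 9×2=18, #5→A 19×2=38
  haulage cost 196, fixed 34 → total 230.
Compare {A}: haulage cost 221 + fixed 17 = 238.
Compare {A, B, E}: haulage cost 196 + fixed 47 = 243.
Compare {A, B, D}: haulage cost 196 + fixed 51 = 247.
All other subsets cost ≥ 238. Minimum total cost: 230.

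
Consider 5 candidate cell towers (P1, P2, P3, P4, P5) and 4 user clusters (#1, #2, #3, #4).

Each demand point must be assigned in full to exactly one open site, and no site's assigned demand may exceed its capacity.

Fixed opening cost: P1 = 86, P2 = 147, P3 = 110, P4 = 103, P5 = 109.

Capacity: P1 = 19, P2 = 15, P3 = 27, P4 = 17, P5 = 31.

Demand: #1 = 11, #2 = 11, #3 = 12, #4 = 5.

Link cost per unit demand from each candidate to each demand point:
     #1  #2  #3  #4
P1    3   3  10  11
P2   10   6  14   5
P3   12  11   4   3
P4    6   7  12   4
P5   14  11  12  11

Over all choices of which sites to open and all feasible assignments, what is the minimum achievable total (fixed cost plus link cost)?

453

Open {P1, P3}; cheapest assignment that respects the capacities:
  P1 (cap 19, load 16): #1, #4 — cost 11×3 + 5×11 = 88
  P3 (cap 27, load 23): #2, #3 — cost 11×11 + 12×4 = 169
  Shipping 257, fixed 196 → total 453.
  Any other capacity-feasible assignment to {P1, P3} ships for at least 257.
Compare {P1, P3, P4}: its best feasible assignment gives total 461.
Compare {P3, P4}: its best feasible assignment gives total 468.
Every other set of open sites that can feasibly serve all demand totals ≥ 461 even under its best assignment. Minimum: 453.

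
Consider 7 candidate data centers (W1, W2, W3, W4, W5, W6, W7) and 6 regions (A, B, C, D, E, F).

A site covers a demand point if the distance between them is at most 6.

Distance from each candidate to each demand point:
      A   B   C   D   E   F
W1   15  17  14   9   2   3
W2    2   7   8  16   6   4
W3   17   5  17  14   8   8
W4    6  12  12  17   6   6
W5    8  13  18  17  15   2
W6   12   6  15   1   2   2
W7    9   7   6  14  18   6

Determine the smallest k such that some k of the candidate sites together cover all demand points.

Coverage sets (demand points within 6 of each site):
  W1: {E, F}
  W2: {A, E, F}
  W3: {B}
  W4: {A, E, F}
  W5: {F}
  W6: {B, D, E, F}
  W7: {C, F}
No 2 sites suffice: every size-2 union leaves at least one demand point uncovered.
But {W2, W6, W7} covers everything, so the minimum is 3.

3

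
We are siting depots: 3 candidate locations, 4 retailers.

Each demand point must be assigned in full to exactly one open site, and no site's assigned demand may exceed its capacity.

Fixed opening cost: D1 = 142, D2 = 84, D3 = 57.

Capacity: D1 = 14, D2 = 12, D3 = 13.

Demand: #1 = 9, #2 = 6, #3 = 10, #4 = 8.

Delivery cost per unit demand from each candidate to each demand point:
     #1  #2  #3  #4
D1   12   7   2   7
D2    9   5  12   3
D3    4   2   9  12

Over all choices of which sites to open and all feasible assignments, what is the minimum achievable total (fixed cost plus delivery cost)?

Open {D1, D2, D3}; cheapest assignment that respects the capacities:
  D1 (cap 14, load 14): #2, #4 — cost 6×7 + 8×7 = 98
  D2 (cap 12, load 10): #3 — cost 10×12 = 120
  D3 (cap 13, load 9): #1 — cost 9×4 = 36
  Shipping 254, fixed 283 → total 537.
  Any other capacity-feasible assignment to {D1, D2, D3} ships for at least 254.
Total demand is 33 and no other set of sites has combined capacity ≥ 33, so {D1, D2, D3} is the only feasible choice of open sites. Minimum: 537.

537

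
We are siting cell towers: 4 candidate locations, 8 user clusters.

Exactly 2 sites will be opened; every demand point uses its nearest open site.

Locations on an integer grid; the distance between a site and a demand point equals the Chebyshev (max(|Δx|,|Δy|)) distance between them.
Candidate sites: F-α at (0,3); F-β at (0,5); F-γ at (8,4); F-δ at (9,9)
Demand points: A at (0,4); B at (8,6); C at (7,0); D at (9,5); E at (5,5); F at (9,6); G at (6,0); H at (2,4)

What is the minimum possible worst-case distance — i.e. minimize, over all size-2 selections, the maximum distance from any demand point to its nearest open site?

Open {F-α, F-γ}.
  Farthest demand point is C at distance 4 (to F-γ); all others are ≤ 4.
With {F-β, F-γ} the worst case is 4.
With {F-α, F-δ} the worst case is 7.
No size-2 selection achieves below 4.

4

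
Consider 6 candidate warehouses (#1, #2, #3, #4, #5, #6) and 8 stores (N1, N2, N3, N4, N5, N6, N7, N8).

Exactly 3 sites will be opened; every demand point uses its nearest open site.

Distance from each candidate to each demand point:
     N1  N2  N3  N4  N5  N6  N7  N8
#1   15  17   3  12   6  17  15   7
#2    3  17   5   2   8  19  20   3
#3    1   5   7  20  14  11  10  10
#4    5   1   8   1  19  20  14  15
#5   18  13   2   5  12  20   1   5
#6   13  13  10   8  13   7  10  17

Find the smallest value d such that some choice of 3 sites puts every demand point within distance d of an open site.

Open {#1, #3, #6}.
  Farthest demand point is N7 at distance 10 (to #3); all others are ≤ 10.
With {#1, #4, #6} the worst case is 10.
With {#2, #3, #6} the worst case is 10.
No size-3 selection achieves below 10.

10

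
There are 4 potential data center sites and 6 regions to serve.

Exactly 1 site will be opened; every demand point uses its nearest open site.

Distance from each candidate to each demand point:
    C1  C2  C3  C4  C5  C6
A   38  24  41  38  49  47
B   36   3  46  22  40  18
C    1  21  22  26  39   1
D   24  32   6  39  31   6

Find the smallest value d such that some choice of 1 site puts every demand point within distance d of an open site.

39

Open {C}.
  Farthest demand point is C5 at distance 39 (to C); all others are ≤ 39.
With {D} the worst case is 39.
With {B} the worst case is 46.
No size-1 selection achieves below 39.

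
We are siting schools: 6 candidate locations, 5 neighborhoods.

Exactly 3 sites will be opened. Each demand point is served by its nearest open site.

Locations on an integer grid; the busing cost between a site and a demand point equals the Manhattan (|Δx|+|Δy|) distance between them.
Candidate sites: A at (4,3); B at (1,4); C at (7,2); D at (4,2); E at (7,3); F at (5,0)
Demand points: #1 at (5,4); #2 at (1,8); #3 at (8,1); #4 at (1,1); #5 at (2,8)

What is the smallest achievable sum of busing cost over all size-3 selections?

Open {A, B, C}.
  #1→A 2, #2→B 4, #3→C 2, #4→B 3, #5→B 5  ⇒ total 16.
Compare {A, B, E}: total 17.
Compare {B, C, D}: total 17.
No size-3 selection does better; minimum is 16.

16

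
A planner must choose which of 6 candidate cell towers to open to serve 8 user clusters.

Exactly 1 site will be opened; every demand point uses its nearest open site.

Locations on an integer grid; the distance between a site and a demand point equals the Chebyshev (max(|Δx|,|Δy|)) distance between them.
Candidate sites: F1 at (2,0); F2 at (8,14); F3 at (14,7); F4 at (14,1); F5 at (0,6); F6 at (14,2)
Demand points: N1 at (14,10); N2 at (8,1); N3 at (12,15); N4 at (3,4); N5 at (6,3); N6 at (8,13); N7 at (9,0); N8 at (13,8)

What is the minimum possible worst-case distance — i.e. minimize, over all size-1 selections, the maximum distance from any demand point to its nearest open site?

Open {F3}.
  Farthest demand point is N4 at distance 11 (to F3); all others are ≤ 11.
With {F6} the worst case is 13.
With {F2} the worst case is 14.
No size-1 selection achieves below 11.

11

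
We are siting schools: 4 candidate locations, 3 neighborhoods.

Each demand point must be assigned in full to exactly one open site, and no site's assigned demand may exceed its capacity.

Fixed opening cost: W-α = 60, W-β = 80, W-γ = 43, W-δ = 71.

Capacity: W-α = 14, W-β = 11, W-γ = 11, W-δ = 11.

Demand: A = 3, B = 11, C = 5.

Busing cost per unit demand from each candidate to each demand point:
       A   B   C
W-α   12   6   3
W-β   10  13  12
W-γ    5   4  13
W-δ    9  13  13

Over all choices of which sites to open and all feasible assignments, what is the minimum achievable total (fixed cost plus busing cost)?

Open {W-α, W-γ}; cheapest assignment that respects the capacities:
  W-α (cap 14, load 8): A, C — cost 3×12 + 5×3 = 51
  W-γ (cap 11, load 11): B — cost 11×4 = 44
  Shipping 95, fixed 103 → total 198.
  Any other capacity-feasible assignment to {W-α, W-γ} ships for at least 95.
Compare {W-γ, W-δ}: its best feasible assignment gives total 250.
Compare {W-β, W-γ}: its best feasible assignment gives total 257.
Every other set of open sites that can feasibly serve all demand totals ≥ 250 even under its best assignment. Minimum: 198.

198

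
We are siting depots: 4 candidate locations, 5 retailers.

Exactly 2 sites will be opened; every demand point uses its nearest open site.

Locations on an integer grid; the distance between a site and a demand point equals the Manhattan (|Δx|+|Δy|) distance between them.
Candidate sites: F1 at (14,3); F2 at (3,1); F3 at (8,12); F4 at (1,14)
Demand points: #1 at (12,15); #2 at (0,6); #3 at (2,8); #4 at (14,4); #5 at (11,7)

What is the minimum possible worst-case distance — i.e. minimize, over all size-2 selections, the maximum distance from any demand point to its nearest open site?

Open {F1, F4}.
  Farthest demand point is #1 at distance 12 (to F4); all others are ≤ 12.
With {F1, F2} the worst case is 14.
With {F1, F3} the worst case is 14.
No size-2 selection achieves below 12.

12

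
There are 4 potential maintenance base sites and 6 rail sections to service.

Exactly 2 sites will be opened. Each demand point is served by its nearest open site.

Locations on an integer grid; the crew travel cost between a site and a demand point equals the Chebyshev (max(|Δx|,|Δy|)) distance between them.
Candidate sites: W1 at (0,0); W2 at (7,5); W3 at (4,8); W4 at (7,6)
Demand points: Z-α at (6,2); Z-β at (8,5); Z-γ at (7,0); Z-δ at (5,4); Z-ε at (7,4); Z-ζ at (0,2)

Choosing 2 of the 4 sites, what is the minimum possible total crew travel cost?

14

Open {W1, W2}.
  Z-α→W2 3, Z-β→W2 1, Z-γ→W2 5, Z-δ→W2 2, Z-ε→W2 1, Z-ζ→W1 2  ⇒ total 14.
Compare {W1, W4}: total 17.
Compare {W2, W3}: total 18.
No size-2 selection does better; minimum is 14.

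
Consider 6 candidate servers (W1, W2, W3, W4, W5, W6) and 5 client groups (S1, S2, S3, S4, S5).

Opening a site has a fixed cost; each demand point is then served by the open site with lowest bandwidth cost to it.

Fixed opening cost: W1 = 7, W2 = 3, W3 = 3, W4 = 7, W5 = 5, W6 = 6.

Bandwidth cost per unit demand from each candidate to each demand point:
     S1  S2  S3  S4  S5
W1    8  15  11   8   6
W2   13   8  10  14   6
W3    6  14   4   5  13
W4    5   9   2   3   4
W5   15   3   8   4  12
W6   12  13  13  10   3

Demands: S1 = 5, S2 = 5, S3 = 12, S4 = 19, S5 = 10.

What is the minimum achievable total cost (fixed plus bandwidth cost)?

Open {W4, W5, W6}: assign each demand point to its cheapest open site.
  S1→W4 5×5=25, S2→W5 5×3=15, S3→W4 12×2=24, S4→W4 19×3=57, S5→W6 10×3=30
  bandwidth cost 151, fixed 18 → total 169.
Compare {W2, W4, W5, W6}: bandwidth cost 151 + fixed 21 = 172.
Compare {W3, W4, W5, W6}: bandwidth cost 151 + fixed 21 = 172.
Compare {W4, W5}: bandwidth cost 161 + fixed 12 = 173.
All other subsets cost ≥ 172. Minimum total cost: 169.

169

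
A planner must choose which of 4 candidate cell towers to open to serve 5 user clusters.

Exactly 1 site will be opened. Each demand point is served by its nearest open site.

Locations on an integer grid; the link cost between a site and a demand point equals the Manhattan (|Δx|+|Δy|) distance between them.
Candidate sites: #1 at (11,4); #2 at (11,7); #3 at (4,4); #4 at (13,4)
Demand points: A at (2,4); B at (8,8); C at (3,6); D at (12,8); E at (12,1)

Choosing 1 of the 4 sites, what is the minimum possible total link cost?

34

Open {#2}.
  A→#2 12, B→#2 4, C→#2 9, D→#2 2, E→#2 7  ⇒ total 34.
Compare {#1}: total 35.
Compare {#3}: total 36.
No size-1 selection does better; minimum is 34.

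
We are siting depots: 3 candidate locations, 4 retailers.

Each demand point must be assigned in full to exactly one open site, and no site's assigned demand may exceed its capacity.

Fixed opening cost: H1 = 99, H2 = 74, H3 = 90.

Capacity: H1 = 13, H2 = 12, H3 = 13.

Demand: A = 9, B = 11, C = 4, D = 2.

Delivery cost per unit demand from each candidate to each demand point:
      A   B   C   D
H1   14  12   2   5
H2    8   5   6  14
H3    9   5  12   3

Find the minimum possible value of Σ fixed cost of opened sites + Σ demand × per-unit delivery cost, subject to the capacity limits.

Open {H1, H3}; cheapest assignment that respects the capacities:
  H1 (cap 13, load 13): A, C — cost 9×14 + 4×2 = 134
  H3 (cap 13, load 13): B, D — cost 11×5 + 2×3 = 61
  Shipping 195, fixed 189 → total 384.
  Any other capacity-feasible assignment to {H1, H3} ships for at least 195.
Compare {H1, H2, H3}: its best feasible assignment gives total 404.
Every other set of open sites that can feasibly serve all demand totals ≥ 404 even under its best assignment. Minimum: 384.

384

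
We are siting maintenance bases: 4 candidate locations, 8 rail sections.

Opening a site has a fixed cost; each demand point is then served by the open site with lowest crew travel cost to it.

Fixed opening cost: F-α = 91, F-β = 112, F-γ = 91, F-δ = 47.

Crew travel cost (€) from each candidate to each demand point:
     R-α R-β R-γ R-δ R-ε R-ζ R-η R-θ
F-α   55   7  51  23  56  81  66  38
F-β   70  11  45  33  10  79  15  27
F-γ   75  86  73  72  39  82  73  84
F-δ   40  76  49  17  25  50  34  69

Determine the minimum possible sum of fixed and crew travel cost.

374

Open {F-β, F-δ}: assign each demand point to its cheapest open site.
  R-α→F-δ 40, R-β→F-β 11, R-γ→F-β 45, R-δ→F-δ 17, R-ε→F-β 10, R-ζ→F-δ 50, R-η→F-β 15, R-θ→F-β 27
  crew travel cost 215, fixed 159 → total 374.
Compare {F-α, F-δ}: crew travel cost 260 + fixed 138 = 398.
Compare {F-β}: crew travel cost 290 + fixed 112 = 402.
Compare {F-δ}: crew travel cost 360 + fixed 47 = 407.
All other subsets cost ≥ 398. Minimum total cost: 374.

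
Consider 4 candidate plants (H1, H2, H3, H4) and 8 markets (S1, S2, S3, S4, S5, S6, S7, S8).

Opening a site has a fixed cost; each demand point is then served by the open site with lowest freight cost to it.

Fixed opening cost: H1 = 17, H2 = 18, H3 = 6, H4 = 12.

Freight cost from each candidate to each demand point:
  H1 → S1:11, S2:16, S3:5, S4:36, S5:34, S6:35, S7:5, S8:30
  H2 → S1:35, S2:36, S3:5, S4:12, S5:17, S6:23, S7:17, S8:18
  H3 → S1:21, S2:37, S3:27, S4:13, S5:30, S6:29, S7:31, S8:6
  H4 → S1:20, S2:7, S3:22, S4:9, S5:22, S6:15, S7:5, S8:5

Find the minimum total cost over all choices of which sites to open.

Open {H1, H4}: assign each demand point to its cheapest open site.
  S1→H1 11, S2→H4 7, S3→H1 5, S4→H4 9, S5→H4 22, S6→H4 15, S7→H1 5, S8→H4 5
  freight cost 79, fixed 29 → total 108.
Compare {H2, H4}: freight cost 83 + fixed 30 = 113.
Compare {H1, H3, H4}: freight cost 79 + fixed 35 = 114.
Compare {H4}: freight cost 105 + fixed 12 = 117.
All other subsets cost ≥ 113. Minimum total cost: 108.

108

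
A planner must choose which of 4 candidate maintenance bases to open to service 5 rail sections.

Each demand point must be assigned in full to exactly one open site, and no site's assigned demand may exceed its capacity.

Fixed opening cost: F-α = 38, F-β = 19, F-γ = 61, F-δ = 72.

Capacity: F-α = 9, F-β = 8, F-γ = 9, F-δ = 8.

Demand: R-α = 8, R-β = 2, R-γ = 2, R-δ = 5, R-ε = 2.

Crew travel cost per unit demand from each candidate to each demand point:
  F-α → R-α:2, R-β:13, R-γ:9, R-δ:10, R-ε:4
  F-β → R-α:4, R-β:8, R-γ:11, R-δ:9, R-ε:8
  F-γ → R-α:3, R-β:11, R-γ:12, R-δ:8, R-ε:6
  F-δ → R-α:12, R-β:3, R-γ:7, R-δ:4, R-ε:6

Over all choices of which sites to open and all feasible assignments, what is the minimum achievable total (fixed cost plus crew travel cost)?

Open {F-α, F-β, F-δ}; cheapest assignment that respects the capacities:
  F-α (cap 9, load 8): R-α — cost 8×2 = 16
  F-β (cap 8, load 4): R-γ, R-ε — cost 2×11 + 2×8 = 38
  F-δ (cap 8, load 7): R-β, R-δ — cost 2×3 + 5×4 = 26
  Shipping 80, fixed 129 → total 209.
  Any other capacity-feasible assignment to {F-α, F-β, F-δ} ships for at least 80.
Compare {F-α, F-β, F-γ}: its best feasible assignment gives total 224.
Compare {F-β, F-γ, F-δ}: its best feasible assignment gives total 240.
Every other set of open sites that can feasibly serve all demand totals ≥ 224 even under its best assignment. Minimum: 209.

209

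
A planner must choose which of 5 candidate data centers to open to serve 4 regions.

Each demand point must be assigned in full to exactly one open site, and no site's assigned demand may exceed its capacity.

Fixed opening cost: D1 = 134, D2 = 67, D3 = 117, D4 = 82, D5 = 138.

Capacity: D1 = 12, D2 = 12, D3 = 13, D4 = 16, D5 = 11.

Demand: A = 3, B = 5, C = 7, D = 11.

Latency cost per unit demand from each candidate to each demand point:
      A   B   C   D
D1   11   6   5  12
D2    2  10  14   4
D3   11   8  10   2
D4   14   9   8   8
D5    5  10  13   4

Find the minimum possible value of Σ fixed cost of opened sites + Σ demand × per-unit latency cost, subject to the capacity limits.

Open {D2, D4}; cheapest assignment that respects the capacities:
  D2 (cap 12, load 11): D — cost 11×4 = 44
  D4 (cap 16, load 15): A, B, C — cost 3×14 + 5×9 + 7×8 = 143
  Shipping 187, fixed 149 → total 336.
  Any other capacity-feasible assignment to {D2, D4} ships for at least 187.
Compare {D3, D4}: its best feasible assignment gives total 364.
Compare {D2, D3, D4}: its best feasible assignment gives total 395.
Every other set of open sites that can feasibly serve all demand totals ≥ 364 even under its best assignment. Minimum: 336.

336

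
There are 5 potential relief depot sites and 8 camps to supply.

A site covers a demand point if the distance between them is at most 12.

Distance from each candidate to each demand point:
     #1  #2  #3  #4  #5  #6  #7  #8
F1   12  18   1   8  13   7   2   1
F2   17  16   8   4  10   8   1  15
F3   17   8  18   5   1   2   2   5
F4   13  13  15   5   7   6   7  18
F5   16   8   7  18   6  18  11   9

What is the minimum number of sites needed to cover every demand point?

Coverage sets (demand points within 12 of each site):
  F1: {#1, #3, #4, #6, #7, #8}
  F2: {#3, #4, #5, #6, #7}
  F3: {#2, #4, #5, #6, #7, #8}
  F4: {#4, #5, #6, #7}
  F5: {#2, #3, #5, #7, #8}
No single site covers all 8 demand points.
But {F1, F3} covers everything, so the minimum is 2.

2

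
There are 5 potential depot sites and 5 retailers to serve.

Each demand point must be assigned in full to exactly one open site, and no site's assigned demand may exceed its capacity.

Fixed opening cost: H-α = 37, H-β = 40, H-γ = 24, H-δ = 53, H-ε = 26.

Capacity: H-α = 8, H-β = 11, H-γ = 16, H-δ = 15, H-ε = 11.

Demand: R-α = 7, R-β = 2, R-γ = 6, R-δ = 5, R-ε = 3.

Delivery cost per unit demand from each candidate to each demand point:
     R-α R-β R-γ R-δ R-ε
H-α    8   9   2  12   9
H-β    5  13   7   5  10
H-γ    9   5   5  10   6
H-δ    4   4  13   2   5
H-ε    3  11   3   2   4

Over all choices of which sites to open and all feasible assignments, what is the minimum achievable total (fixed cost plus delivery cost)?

155

Open {H-δ, H-ε}; cheapest assignment that respects the capacities:
  H-δ (cap 15, load 14): R-α, R-β, R-δ — cost 7×4 + 2×4 + 5×2 = 46
  H-ε (cap 11, load 9): R-γ, R-ε — cost 6×3 + 3×4 = 30
  Shipping 76, fixed 79 → total 155.
  Any other capacity-feasible assignment to {H-δ, H-ε} ships for at least 76.
Compare {H-γ, H-ε}: its best feasible assignment gives total 169.
Compare {H-γ, H-δ}: its best feasible assignment gives total 170.
Every other set of open sites that can feasibly serve all demand totals ≥ 169 even under its best assignment. Minimum: 155.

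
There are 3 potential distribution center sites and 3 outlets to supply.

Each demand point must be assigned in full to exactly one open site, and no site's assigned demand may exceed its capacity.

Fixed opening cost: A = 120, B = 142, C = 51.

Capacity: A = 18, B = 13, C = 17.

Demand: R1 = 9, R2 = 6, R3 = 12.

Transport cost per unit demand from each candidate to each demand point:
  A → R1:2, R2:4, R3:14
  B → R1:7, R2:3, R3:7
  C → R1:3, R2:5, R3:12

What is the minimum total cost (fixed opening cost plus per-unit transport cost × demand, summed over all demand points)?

334

Open {B, C}; cheapest assignment that respects the capacities:
  B (cap 13, load 12): R3 — cost 12×7 = 84
  C (cap 17, load 15): R1, R2 — cost 9×3 + 6×5 = 57
  Shipping 141, fixed 193 → total 334.
  Any other capacity-feasible assignment to {B, C} ships for at least 141.
Compare {A, C}: its best feasible assignment gives total 357.
Compare {A, B}: its best feasible assignment gives total 388.
Every other set of open sites that can feasibly serve all demand totals ≥ 357 even under its best assignment. Minimum: 334.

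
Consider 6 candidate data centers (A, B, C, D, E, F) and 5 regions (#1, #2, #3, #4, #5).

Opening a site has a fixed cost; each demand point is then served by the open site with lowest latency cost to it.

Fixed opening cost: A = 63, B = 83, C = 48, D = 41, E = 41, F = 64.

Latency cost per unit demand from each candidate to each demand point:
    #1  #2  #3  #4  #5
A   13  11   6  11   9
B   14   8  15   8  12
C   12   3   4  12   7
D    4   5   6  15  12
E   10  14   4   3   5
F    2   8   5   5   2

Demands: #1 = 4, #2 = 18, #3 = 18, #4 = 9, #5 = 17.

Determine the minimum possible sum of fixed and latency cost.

325

Open {C, F}: assign each demand point to its cheapest open site.
  #1→F 4×2=8, #2→C 18×3=54, #3→C 18×4=72, #4→F 9×5=45, #5→F 17×2=34
  latency cost 213, fixed 112 → total 325.
Compare {C, E, F}: latency cost 195 + fixed 153 = 348.
Compare {C, D, F}: latency cost 213 + fixed 153 = 366.
Compare {C, E}: latency cost 278 + fixed 89 = 367.
All other subsets cost ≥ 348. Minimum total cost: 325.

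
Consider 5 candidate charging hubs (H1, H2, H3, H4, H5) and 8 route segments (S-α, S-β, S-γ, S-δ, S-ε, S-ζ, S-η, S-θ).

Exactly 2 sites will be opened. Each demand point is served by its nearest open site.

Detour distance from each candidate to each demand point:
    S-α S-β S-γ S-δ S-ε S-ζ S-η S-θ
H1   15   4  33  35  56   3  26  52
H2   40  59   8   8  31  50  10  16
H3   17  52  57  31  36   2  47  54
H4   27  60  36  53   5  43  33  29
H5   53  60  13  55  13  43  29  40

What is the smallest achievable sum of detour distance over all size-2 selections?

95

Open {H1, H2}.
  S-α→H1 15, S-β→H1 4, S-γ→H2 8, S-δ→H2 8, S-ε→H2 31, S-ζ→H1 3, S-η→H2 10, S-θ→H2 16  ⇒ total 95.
Compare {H2, H3}: total 144.
Compare {H1, H5}: total 149.
No size-2 selection does better; minimum is 95.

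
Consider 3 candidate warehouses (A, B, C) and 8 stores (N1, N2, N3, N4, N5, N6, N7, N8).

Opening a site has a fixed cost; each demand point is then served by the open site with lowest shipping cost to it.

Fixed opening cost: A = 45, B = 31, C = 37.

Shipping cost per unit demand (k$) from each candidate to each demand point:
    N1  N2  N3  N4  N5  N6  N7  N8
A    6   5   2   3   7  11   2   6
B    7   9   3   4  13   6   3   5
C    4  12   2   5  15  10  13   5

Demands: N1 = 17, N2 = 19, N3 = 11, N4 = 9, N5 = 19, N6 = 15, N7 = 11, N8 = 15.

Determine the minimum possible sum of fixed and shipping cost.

642

Open {A, B}: assign each demand point to its cheapest open site.
  N1→A 17×6=102, N2→A 19×5=95, N3→A 11×2=22, N4→A 9×3=27, N5→A 19×7=133, N6→B 15×6=90, N7→A 11×2=22, N8→B 15×5=75
  shipping cost 566, fixed 76 → total 642.
Compare {A, B, C}: shipping cost 532 + fixed 113 = 645.
Compare {A, C}: shipping cost 592 + fixed 82 = 674.
Compare {A}: shipping cost 656 + fixed 45 = 701.
All other subsets cost ≥ 645. Minimum total cost: 642.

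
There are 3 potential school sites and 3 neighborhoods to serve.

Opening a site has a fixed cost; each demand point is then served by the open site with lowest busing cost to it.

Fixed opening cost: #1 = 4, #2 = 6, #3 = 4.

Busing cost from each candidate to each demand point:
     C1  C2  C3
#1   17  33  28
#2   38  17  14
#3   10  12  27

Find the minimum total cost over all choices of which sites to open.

Open {#2, #3}: assign each demand point to its cheapest open site.
  C1→#3 10, C2→#3 12, C3→#2 14
  busing cost 36, fixed 10 → total 46.
Compare {#1, #2, #3}: busing cost 36 + fixed 14 = 50.
Compare {#3}: busing cost 49 + fixed 4 = 53.
Compare {#1, #3}: busing cost 49 + fixed 8 = 57.
All other subsets cost ≥ 50. Minimum total cost: 46.

46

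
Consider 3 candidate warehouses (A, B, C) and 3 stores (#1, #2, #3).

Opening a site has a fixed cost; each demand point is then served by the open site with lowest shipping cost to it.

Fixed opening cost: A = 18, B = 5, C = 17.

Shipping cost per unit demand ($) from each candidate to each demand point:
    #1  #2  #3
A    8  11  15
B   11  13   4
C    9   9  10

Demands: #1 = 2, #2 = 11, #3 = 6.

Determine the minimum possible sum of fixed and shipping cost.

Open {B, C}: assign each demand point to its cheapest open site.
  #1→C 2×9=18, #2→C 11×9=99, #3→B 6×4=24
  shipping cost 141, fixed 22 → total 163.
Compare {A, B, C}: shipping cost 139 + fixed 40 = 179.
Compare {A, B}: shipping cost 161 + fixed 23 = 184.
Compare {B}: shipping cost 189 + fixed 5 = 194.
All other subsets cost ≥ 179. Minimum total cost: 163.

163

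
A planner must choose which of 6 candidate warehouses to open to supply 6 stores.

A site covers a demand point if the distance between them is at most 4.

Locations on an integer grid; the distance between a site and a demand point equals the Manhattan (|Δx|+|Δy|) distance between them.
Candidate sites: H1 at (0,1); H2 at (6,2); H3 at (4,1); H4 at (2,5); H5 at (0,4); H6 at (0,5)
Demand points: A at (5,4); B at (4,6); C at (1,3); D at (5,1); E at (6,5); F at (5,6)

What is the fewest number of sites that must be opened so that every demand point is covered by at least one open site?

2

Coverage sets (demand points within 4 of each site):
  H1: {C}
  H2: {A, D, E}
  H3: {A, D}
  H4: {A, B, C, E, F}
  H5: {C}
  H6: {C}
No single site covers all 6 demand points.
But {H2, H4} covers everything, so the minimum is 2.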